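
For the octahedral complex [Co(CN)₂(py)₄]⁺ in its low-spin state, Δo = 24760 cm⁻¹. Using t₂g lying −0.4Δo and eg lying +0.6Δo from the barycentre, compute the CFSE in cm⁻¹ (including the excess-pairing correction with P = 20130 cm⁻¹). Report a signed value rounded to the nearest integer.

-19164

Ligand charges: 2×(-1) from CN⁻ and 4×(+0) from py sum to -2; with overall charge +1, Co is +3.
Group 9 minus oxidation state +3 gives a d⁶ configuration for Co³⁺.
The d⁶ electrons fill as t₂g⁶ eg⁰.
Orbital CFSE = 6(-0.4) + 0(0.6) = -2.4Δo = -2.4 × 24760 = -59424 cm⁻¹.
Pairing penalty: 3 pairs vs 1 in the high-spin reference → 2 extra × P = 40260 cm⁻¹.
Combining: -59424 + 40260 = -19164 cm⁻¹.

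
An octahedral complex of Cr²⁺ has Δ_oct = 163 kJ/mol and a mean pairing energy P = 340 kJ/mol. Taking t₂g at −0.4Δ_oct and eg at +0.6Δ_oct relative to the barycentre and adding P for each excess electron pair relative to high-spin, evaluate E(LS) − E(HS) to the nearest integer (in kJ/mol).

Cr²⁺: group 6, so d-count = 6 − 2 = 4.
High-spin: t₂g³ eg¹, CFSE = -0.6Δ_oct = -98 kJ/mol.
Low-spin t₂g⁴ eg⁰ gives -1.6Δ_oct = -261 kJ/mol, but forming 1 extra pair costs 1P = 340 kJ/mol, so E(LS) = -261 + 340 = 79 kJ/mol.
Thus E(LS) − E(HS) = 177 kJ/mol.

177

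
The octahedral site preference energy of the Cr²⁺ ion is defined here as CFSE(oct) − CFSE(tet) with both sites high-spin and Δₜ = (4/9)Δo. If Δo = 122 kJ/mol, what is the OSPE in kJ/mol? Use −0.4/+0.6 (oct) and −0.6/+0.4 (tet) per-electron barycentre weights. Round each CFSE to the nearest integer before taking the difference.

Cr sits in group 6; removing 2 electrons leaves Cr²⁺ with 6 − 2 = 4 d electrons.
In an octahedral site d⁴ (HS) is t₂g³ eg¹, giving CFSE(oct) = -0.6Δo = -73 kJ/mol.
Tetrahedral: e² t₂², CFSE = 2(−0.6) + 2(+0.4) = -0.4Δₜ = -0.4 × (4/9) × 122 = -22 kJ/mol.
Subtracting, OSPE = -73 − (-22) = -51 kJ/mol.

-51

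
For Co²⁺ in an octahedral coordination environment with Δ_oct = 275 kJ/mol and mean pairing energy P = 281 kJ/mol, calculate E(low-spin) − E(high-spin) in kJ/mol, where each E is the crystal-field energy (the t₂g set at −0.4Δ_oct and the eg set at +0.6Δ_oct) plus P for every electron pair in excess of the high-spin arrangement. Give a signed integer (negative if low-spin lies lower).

6

Co sits in group 9; removing 2 electrons leaves Co²⁺ with 9 − 2 = 7 d electrons.
High-spin: t₂g⁵ eg², CFSE = -0.8Δ_oct = -220 kJ/mol.
Low-spin t₂g⁶ eg¹ gives -1.8Δ_oct = -495 kJ/mol, but forming 1 extra pair costs 1P = 281 kJ/mol, so E(LS) = -495 + 281 = -214 kJ/mol.
Thus E(LS) − E(HS) = 6 kJ/mol.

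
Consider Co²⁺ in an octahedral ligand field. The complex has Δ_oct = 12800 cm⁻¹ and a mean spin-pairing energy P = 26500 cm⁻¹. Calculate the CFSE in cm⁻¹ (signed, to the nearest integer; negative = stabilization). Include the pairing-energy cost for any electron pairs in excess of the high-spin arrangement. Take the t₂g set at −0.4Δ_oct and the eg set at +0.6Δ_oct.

-10240

Co is in group 9, so Co²⁺ is d⁷ (9 − 2 = 7).
Since Δ_oct = 12800 cm⁻¹ < P = 26500 cm⁻¹, the complex adopts the high-spin configuration.
Configuration: t₂g⁵ eg².
Orbital CFSE = -0.8Δ_oct = -0.8 × 12800 = -10240 cm⁻¹.
High-spin has no excess pairs, so no pairing correction applies.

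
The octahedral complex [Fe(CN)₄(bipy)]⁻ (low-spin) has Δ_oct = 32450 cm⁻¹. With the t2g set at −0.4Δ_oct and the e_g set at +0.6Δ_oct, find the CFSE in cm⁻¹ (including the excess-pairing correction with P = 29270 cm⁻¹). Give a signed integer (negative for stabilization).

-6360

Ligand charges: 4×(-1) from CN⁻ and 1×(+0) from bipy sum to -4; with overall charge -1, Fe is +3.
Fe is in group 8, so Fe³⁺ is d⁵ (8 − 3 = 5).
Configuration: t2g^5 e_g^0.
CFSE(orbital) = 5×(-0.4Δ_oct) + 0×(0.6Δ_oct) = -2.0Δ_oct; with Δ_oct = 32450 cm⁻¹ that is -64900 cm⁻¹.
Relative to high-spin t2g^3 e_g^2 (0 paired), the low-spin configuration has 2 additional pairs, contributing +2 × 29270 = +58540 cm⁻¹.
Combining: -64900 + 58540 = -6360 cm⁻¹.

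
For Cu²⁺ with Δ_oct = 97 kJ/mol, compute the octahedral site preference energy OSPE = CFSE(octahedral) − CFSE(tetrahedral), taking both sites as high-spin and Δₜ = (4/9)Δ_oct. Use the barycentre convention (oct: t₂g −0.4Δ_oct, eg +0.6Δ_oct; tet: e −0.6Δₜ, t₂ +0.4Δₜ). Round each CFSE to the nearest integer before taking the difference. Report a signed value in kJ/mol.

Cu²⁺: group 11, so d-count = 11 − 2 = 9.
Octahedral high-spin t₂g⁶ eg³: CFSE = -0.6 × 97 = -58 kJ/mol.
Tetrahedral e⁴ t₂⁵ gives -0.4Δₜ = -0.4 × (4/9) × 97 = -17 kJ/mol.
Subtracting, OSPE = -58 − (-17) = -41 kJ/mol.

-41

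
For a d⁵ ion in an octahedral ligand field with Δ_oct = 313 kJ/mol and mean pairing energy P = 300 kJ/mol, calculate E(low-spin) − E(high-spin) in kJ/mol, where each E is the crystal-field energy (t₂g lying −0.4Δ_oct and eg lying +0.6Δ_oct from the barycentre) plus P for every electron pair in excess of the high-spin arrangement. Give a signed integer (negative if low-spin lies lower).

High-spin: t₂g³ eg², CFSE = 0.0Δ_oct = 0 kJ/mol.
Low-spin t₂g⁵ eg⁰ gives -2.0Δ_oct = -626 kJ/mol, but forming 2 extra pairs costs 2P = 600 kJ/mol, so E(LS) = -626 + 600 = -26 kJ/mol.
E(LS) − E(HS) = -26 − (0) = -26 kJ/mol.

-26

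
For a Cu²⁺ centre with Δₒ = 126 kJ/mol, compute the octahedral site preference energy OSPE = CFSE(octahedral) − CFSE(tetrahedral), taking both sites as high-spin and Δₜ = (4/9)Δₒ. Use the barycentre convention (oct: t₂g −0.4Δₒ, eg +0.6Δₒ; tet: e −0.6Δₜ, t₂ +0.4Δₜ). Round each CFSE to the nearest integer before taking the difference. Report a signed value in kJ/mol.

-54

Group 11 minus oxidation state +2 gives a d⁹ configuration for Cu²⁺.
In an octahedral site d⁹ (HS) is t2g^6 e_g^3, giving CFSE(oct) = -0.6Δₒ = -76 kJ/mol.
In a tetrahedral site the filling is e^4 t2^5: CFSE(tet) = -0.4Δₜ = -0.4 × (4/9)(126) = -22 kJ/mol.
OSPE = -76 − (-22) = -54 kJ/mol.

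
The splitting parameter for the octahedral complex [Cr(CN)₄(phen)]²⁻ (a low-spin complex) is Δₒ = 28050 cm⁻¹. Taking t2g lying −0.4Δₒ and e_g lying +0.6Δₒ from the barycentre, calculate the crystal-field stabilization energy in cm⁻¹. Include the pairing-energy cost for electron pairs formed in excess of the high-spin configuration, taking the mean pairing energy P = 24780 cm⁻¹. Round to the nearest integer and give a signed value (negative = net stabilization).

Ligand charges: 4×(-1) from CN⁻ and 1×(+0) from phen sum to -4; with overall charge -2, Cr is +2.
Cr sits in group 6; removing 2 electrons leaves Cr²⁺ with 6 − 2 = 4 d electrons.
Electron filling gives t2g^4 e_g^0.
Orbital CFSE = 4(-0.4) + 0(0.6) = -1.6Δₒ = -1.6 × 28050 = -44880 cm⁻¹.
High-spin d⁴ would be t2g^3 e_g^1 with 0 pairs; low-spin has 1, so 1 excess pair costs +1P = +24780 cm⁻¹.
Combining: -44880 + 24780 = -20100 cm⁻¹.

-20100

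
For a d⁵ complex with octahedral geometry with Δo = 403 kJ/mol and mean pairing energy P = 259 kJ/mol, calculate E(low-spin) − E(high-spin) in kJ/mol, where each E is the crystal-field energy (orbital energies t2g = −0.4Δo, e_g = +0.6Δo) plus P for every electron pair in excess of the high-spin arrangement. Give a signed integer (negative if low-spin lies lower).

High-spin: t2g^3 e_g^2, CFSE = 0.0Δo = 0 kJ/mol.
Low-spin t2g^5 e_g^0 gives -2.0Δo = -806 kJ/mol, but forming 2 extra pairs costs 2P = 518 kJ/mol, so E(LS) = -806 + 518 = -288 kJ/mol.
Thus E(LS) − E(HS) = -288 kJ/mol.

-288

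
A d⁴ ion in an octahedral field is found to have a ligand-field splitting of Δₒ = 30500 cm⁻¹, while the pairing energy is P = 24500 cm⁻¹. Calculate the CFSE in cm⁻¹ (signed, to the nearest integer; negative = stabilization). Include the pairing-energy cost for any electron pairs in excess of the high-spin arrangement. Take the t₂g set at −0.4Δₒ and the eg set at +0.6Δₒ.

-24300

Here Δₒ > P (30500 > 24500), so the low-spin state is favoured.
Configuration: t₂g⁴ eg⁰.
Orbital CFSE = -1.6Δₒ = -1.6 × 30500 = -48800 cm⁻¹.
Excess pairs vs high-spin: 1 − 0 = 1; pairing cost = +24500 cm⁻¹.
Net CFSE = -48800 + 24500 = -24300 cm⁻¹.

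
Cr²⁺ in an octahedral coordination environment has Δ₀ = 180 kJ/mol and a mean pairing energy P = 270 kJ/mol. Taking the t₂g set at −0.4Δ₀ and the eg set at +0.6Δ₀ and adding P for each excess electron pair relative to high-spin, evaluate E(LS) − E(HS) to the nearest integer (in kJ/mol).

Cr is in group 6, so Cr²⁺ is d⁴ (6 − 2 = 4).
In the high-spin limit (t₂g³ eg¹) the orbital term is -0.6Δ₀ = -108 kJ/mol, with no excess pairing.
Low-spin t₂g⁴ eg⁰ gives -1.6Δ₀ = -288 kJ/mol, but forming 1 extra pair costs 1P = 270 kJ/mol, so E(LS) = -288 + 270 = -18 kJ/mol.
The difference is -18 − (-108) = 90 kJ/mol, so high-spin lies lower.

90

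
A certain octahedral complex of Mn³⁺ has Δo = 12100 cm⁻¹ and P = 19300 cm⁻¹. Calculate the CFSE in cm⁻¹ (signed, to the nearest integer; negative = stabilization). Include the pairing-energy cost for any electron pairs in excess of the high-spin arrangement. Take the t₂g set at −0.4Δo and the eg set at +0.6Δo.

-7260

Mn³⁺: group 7, so d-count = 7 − 3 = 4.
Δo < P, so pairing is avoided: the ground state is high-spin.
Configuration: t₂g³ eg¹.
Orbital CFSE = -0.6Δo = -0.6 × 12100 = -7260 cm⁻¹.
High-spin has no excess pairs, so no pairing correction applies.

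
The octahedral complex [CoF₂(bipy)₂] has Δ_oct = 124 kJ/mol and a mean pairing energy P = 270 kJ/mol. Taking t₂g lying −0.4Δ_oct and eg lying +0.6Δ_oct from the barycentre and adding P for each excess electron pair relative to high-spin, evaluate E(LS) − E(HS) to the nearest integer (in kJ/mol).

Ligand charges: 2×(-1) from F⁻ and 2×(+0) from bipy sum to -2; with overall charge +0, Co is +2.
Co²⁺: group 9, so d-count = 9 − 2 = 7.
High-spin: t₂g⁵ eg², CFSE = -0.8Δ_oct = -99 kJ/mol.
Low-spin: t₂g⁶ eg¹, orbital CFSE = -1.8Δ_oct = -223 kJ/mol; plus 1 excess pair × P = +270 kJ/mol; total 47 kJ/mol.
Thus E(LS) − E(HS) = 146 kJ/mol.

146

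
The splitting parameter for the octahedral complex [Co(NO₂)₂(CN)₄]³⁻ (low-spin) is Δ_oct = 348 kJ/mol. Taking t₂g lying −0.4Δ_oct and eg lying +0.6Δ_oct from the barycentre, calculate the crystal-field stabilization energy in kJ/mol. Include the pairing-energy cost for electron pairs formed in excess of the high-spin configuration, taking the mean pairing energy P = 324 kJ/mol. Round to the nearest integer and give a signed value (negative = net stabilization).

Ligand charges: 2×(-1) from NO₂⁻ and 4×(-1) from CN⁻ sum to -6; with overall charge -3, Co is +3.
Co³⁺: group 9, so d-count = 9 − 3 = 6.
The d⁶ electrons fill as t₂g⁶ eg⁰.
The orbital stabilization is -2.4Δ_oct = -2.4 × 348 = -835 kJ/mol.
Pairing penalty: 3 pairs vs 1 in the high-spin reference → 2 extra × P = 648 kJ/mol.
Net CFSE = -835 + 648 = -187 kJ/mol.

-187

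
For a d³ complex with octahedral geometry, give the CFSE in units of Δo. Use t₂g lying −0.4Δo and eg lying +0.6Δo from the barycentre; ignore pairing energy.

Configuration: t₂g³ eg⁰.
CFSE = 3(-0.4Δo) + 0(0.6Δo) = -1.2Δo + 0.0Δo = -1.2Δo.

-1.2 Δo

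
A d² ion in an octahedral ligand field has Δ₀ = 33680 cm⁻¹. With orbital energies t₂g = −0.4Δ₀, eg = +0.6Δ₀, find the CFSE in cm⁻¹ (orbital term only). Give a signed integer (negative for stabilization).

The d² electrons fill as t₂g² eg⁰.
Orbital CFSE = 2(-0.4) + 0(0.6) = -0.8Δ₀ = -0.8 × 33680 = -26944 cm⁻¹.

-26944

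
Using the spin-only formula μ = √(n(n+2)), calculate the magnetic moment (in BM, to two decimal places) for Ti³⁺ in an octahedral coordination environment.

1.73 BM

Group 4 minus oxidation state +3 gives a d¹ configuration for Ti³⁺.
For octahedral d¹ the high- and low-spin configurations coincide.
Configuration: t₂g¹ eg⁰ → 1 unpaired electron.
μ(spin-only) = √[1(1+2)] = √3 ≈ 1.73 BM.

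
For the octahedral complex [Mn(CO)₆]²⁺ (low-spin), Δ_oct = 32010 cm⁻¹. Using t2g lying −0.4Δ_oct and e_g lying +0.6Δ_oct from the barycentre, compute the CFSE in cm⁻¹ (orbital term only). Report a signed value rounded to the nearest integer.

-64020

CO is neutral, so the +2 overall charge sits on Mn: oxidation state +2.
Mn²⁺: group 7, so d-count = 7 − 2 = 5.
The d⁵ electrons fill as t2g^5 e_g^0.
Orbital CFSE = 5(-0.4) + 0(0.6) = -2.0Δ_oct = -2.0 × 32010 = -64020 cm⁻¹.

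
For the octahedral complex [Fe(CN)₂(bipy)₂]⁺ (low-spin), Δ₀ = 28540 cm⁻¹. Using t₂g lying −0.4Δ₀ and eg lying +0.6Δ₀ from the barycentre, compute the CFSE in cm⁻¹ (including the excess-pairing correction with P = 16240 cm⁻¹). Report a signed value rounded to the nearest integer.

-24600

Ligand charges: 2×(-1) from CN⁻ and 2×(+0) from bipy sum to -2; with overall charge +1, Fe is +3.
Fe is in group 8, so Fe³⁺ is d⁵ (8 − 3 = 5).
Electron filling gives t₂g⁵ eg⁰.
The orbital stabilization is -2.0Δ₀ = -2.0 × 28540 = -57080 cm⁻¹.
Relative to high-spin t₂g³ eg² (0 paired), the low-spin configuration has 2 additional pairs, contributing +2 × 16240 = +32480 cm⁻¹.
Combining: -57080 + 32480 = -24600 cm⁻¹.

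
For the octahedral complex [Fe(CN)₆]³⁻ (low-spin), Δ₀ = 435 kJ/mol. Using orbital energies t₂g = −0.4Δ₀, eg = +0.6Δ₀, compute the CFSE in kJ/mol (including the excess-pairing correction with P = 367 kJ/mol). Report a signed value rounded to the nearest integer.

Each CN⁻ contributes -1; 6 × (-1) = -6. With overall charge -3, Fe is in the +3 oxidation state.
Group 8 minus oxidation state +3 gives a d⁵ configuration for Fe³⁺.
Electron filling gives t₂g⁵ eg⁰.
The orbital stabilization is -2.0Δ₀ = -2.0 × 435 = -870 kJ/mol.
High-spin d⁵ would be t₂g³ eg² with 0 pairs; low-spin has 2, so 2 excess pairs cost +2P = +734 kJ/mol.
Net CFSE = -870 + 734 = -136 kJ/mol.

-136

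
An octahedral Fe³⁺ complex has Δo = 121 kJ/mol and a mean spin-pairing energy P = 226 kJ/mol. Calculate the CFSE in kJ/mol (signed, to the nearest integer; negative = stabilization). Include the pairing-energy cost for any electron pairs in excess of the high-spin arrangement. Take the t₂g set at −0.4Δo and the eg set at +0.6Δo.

Fe³⁺: group 8, so d-count = 8 − 3 = 5.
With Δo < P the complex is high-spin.
That gives t₂g³ eg².
Orbital CFSE = 0.0Δo = 0.0 × 121 = 0 kJ/mol.
High-spin has no excess pairs, so no pairing correction applies.

0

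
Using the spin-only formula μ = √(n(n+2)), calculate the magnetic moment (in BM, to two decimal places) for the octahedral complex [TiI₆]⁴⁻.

Each I⁻ contributes -1; 6 × (-1) = -6. With overall charge -4, Ti is in the +2 oxidation state.
Group 4 minus oxidation state +2 gives a d² configuration for Ti²⁺.
Configuration: t₂g² eg⁰ → 2 unpaired electrons.
μ(spin-only) = √[2(2+2)] = √8 ≈ 2.83 BM.

2.83 BM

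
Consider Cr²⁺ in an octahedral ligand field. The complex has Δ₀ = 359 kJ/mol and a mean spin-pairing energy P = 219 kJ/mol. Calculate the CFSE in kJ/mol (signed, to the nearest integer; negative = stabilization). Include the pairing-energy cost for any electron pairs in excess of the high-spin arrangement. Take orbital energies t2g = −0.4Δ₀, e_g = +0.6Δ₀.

-355

Group 6 minus oxidation state +2 gives a d⁴ configuration for Cr²⁺.
Here Δ₀ > P (359 > 219), so the low-spin state is favoured.
Filling d⁴ accordingly: t2g^4 e_g^0.
Orbital CFSE = -1.6Δ₀ = -1.6 × 359 = -574 kJ/mol.
Excess pairs vs high-spin: 1 − 0 = 1; pairing cost = +219 kJ/mol.
Net CFSE = -574 + 219 = -355 kJ/mol.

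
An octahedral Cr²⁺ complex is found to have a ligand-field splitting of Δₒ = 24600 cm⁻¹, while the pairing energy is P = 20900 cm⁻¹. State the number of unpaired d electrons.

Cr sits in group 6; removing 2 electrons leaves Cr²⁺ with 6 − 2 = 4 d electrons.
Here Δₒ > P (24600 > 20900), so the low-spin state is favoured.
That gives t₂g⁴ eg⁰.
Unpaired electrons: 2.

2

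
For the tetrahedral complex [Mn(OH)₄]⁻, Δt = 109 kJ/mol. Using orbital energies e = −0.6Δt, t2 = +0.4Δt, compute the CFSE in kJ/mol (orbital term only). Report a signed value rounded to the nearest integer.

Each OH⁻ contributes -1; 4 × (-1) = -4. With overall charge -1, Mn is in the +3 oxidation state.
Group 7 minus oxidation state +3 gives a d⁴ configuration for Mn³⁺.
Tetrahedral fields are weak (Δₜ ≈ 4/9 Δₒ), so electrons fill high-spin.
Electron filling gives e^2 t2^2.
The orbital stabilization is -0.4Δt = -0.4 × 109 = -44 kJ/mol.

-44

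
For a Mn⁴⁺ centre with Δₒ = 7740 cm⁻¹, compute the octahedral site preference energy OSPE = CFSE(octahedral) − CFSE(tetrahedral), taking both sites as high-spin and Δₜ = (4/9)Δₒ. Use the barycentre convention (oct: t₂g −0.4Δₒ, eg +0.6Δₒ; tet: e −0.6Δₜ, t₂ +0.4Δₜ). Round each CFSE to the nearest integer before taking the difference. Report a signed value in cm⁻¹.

-6536

Mn⁴⁺: group 7, so d-count = 7 − 4 = 3.
Octahedral (high-spin): t₂g³ eg⁰, CFSE = 3(−0.4) + 0(+0.6) = -1.2Δₒ = -1.2 × 7740 = -9288 cm⁻¹.
Tetrahedral: e² t₂¹, CFSE = 2(−0.6) + 1(+0.4) = -0.8Δₜ = -0.8 × (4/9) × 7740 = -2752 cm⁻¹.
Subtracting, OSPE = -9288 − (-2752) = -6536 cm⁻¹.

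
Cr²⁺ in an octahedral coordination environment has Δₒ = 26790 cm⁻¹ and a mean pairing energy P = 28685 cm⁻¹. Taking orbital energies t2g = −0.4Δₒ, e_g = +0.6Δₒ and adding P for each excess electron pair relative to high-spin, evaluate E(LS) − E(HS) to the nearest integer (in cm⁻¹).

1895

Group 6 minus oxidation state +2 gives a d⁴ configuration for Cr²⁺.
High-spin d⁴ fills as t2g^3 e_g^1 with CFSE 3(−0.4) + 1(+0.6) = -0.6Δₒ = -16074 cm⁻¹.
Low-spin: t2g^4 e_g^0, orbital CFSE = -1.6Δₒ = -42864 cm⁻¹; plus 1 excess pair × P = +28685 cm⁻¹; total -14179 cm⁻¹.
E(LS) − E(HS) = -14179 − (-16074) = 1895 cm⁻¹.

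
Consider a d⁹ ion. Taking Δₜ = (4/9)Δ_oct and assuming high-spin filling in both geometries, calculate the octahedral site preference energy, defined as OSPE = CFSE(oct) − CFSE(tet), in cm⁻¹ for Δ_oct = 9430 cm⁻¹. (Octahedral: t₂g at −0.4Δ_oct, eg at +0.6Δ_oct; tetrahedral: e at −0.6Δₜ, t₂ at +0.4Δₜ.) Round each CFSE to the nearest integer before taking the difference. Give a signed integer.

-3982

Octahedral high-spin t₂g⁶ eg³: CFSE = -0.6 × 9430 = -5658 cm⁻¹.
Tetrahedral e⁴ t₂⁵ gives -0.4Δₜ = -0.4 × (4/9) × 9430 = -1676 cm⁻¹.
Subtracting, OSPE = -5658 − (-1676) = -3982 cm⁻¹.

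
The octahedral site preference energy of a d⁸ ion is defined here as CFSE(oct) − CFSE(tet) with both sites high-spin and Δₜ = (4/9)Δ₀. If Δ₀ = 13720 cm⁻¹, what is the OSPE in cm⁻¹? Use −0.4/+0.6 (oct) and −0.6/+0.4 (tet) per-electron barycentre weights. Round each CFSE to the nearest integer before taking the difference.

-11586

In an octahedral site d⁸ (HS) is t2g^6 e_g^2, giving CFSE(oct) = -1.2Δ₀ = -16464 cm⁻¹.
Tetrahedral e^4 t2^4 gives -0.8Δₜ = -0.8 × (4/9) × 13720 = -4878 cm⁻¹.
OSPE = CFSE(oct) − CFSE(tet) = -16464 − (-4878) = -11586 cm⁻¹.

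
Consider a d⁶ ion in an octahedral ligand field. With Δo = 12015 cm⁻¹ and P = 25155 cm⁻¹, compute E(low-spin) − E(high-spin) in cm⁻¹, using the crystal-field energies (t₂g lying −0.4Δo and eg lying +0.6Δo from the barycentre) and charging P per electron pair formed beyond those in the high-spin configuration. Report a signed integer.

In the high-spin limit (t₂g⁴ eg²) the orbital term is -0.4Δo = -4806 cm⁻¹, with no excess pairing.
Low-spin t₂g⁶ eg⁰ gives -2.4Δo = -28836 cm⁻¹, but forming 2 extra pairs costs 2P = 50310 cm⁻¹, so E(LS) = -28836 + 50310 = 21474 cm⁻¹.
The difference is 21474 − (-4806) = 26280 cm⁻¹, so high-spin lies lower.

26280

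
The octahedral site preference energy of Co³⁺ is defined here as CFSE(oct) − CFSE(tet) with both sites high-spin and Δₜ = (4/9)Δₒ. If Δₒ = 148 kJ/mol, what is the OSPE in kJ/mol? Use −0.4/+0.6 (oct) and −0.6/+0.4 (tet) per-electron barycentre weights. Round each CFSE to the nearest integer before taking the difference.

-20

Co³⁺: group 9, so d-count = 9 − 3 = 6.
Octahedral high-spin t₂g⁴ eg²: CFSE = -0.4 × 148 = -59 kJ/mol.
Tetrahedral e³ t₂³ gives -0.6Δₜ = -0.6 × (4/9) × 148 = -39 kJ/mol.
Subtracting, OSPE = -59 − (-39) = -20 kJ/mol.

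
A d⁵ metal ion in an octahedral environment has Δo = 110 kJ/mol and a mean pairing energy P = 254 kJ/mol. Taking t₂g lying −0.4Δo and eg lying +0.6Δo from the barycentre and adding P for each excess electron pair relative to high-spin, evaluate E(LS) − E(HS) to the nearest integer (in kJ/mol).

In the high-spin limit (t₂g³ eg²) the orbital term is 0.0Δo = 0 kJ/mol, with no excess pairing.
For low-spin the configuration is t₂g⁵ eg⁰: orbital energy -2.0 × 110 = -220 kJ/mol, and 2 additional pairs relative to high-spin add 508 kJ/mol, giving 288 kJ/mol.
The difference is 288 − (0) = 288 kJ/mol, so high-spin lies lower.

288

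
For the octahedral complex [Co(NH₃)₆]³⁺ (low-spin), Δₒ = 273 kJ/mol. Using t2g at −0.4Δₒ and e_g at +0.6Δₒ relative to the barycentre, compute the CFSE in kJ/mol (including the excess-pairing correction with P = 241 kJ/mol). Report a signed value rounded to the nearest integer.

-173

NH₃ is neutral, so the +3 overall charge sits on Co: oxidation state +3.
Group 9 minus oxidation state +3 gives a d⁶ configuration for Co³⁺.
Electron filling gives t2g^6 e_g^0.
Orbital CFSE = 6(-0.4) + 0(0.6) = -2.4Δₒ = -2.4 × 273 = -655 kJ/mol.
Pairing penalty: 3 pairs vs 1 in the high-spin reference → 2 extra × P = 482 kJ/mol.
Overall CFSE = -655 + 482 = -173 kJ/mol.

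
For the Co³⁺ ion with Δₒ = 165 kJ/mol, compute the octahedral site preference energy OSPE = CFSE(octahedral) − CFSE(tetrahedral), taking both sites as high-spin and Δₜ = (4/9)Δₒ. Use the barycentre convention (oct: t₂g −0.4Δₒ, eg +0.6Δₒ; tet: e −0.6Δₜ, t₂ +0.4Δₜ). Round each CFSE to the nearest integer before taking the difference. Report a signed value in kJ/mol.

Group 9 minus oxidation state +3 gives a d⁶ configuration for Co³⁺.
In an octahedral site d⁶ (HS) is t2g^4 e_g^2, giving CFSE(oct) = -0.4Δₒ = -66 kJ/mol.
Tetrahedral: e^3 t2^3, CFSE = 3(−0.6) + 3(+0.4) = -0.6Δₜ = -0.6 × (4/9) × 165 = -44 kJ/mol.
OSPE = CFSE(oct) − CFSE(tet) = -66 − (-44) = -22 kJ/mol.

-22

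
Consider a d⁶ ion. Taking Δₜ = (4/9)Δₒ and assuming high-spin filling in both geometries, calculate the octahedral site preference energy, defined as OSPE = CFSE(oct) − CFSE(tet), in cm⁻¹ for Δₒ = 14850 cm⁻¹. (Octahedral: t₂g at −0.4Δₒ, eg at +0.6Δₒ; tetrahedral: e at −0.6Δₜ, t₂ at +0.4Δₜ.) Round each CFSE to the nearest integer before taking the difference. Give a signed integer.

In an octahedral site d⁶ (HS) is t2g^4 e_g^2, giving CFSE(oct) = -0.4Δₒ = -5940 cm⁻¹.
In a tetrahedral site the filling is e^3 t2^3: CFSE(tet) = -0.6Δₜ = -0.6 × (4/9)(14850) = -3960 cm⁻¹.
Subtracting, OSPE = -5940 − (-3960) = -1980 cm⁻¹.

-1980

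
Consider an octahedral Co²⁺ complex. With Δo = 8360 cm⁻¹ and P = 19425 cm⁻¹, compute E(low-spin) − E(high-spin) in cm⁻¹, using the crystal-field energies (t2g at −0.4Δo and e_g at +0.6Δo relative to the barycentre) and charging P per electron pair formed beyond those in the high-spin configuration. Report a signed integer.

11065

Group 9 minus oxidation state +2 gives a d⁷ configuration for Co²⁺.
In the high-spin limit (t2g^5 e_g^2) the orbital term is -0.8Δo = -6688 cm⁻¹, with no excess pairing.
Low-spin: t2g^6 e_g^1, orbital CFSE = -1.8Δo = -15048 cm⁻¹; plus 1 excess pair × P = +19425 cm⁻¹; total 4377 cm⁻¹.
E(LS) − E(HS) = 4377 − (-6688) = 11065 cm⁻¹.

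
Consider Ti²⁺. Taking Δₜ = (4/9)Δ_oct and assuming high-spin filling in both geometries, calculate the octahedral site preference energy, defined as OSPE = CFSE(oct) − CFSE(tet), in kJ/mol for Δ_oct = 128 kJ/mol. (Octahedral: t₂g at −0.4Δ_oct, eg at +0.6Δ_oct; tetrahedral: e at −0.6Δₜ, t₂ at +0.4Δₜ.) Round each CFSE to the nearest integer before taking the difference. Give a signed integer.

-34

Ti sits in group 4; removing 2 electrons leaves Ti²⁺ with 4 − 2 = 2 d electrons.
Octahedral (high-spin): t2g^2 e_g^0, CFSE = 2(−0.4) + 0(+0.6) = -0.8Δ_oct = -0.8 × 128 = -102 kJ/mol.
Tetrahedral e^2 t2^0 gives -1.2Δₜ = -1.2 × (4/9) × 128 = -68 kJ/mol.
Subtracting, OSPE = -102 − (-68) = -34 kJ/mol.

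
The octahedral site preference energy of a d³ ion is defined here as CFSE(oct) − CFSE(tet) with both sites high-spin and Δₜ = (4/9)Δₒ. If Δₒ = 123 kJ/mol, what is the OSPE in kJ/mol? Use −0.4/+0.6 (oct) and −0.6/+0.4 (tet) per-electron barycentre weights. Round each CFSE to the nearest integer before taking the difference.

-104

Octahedral (high-spin): t2g^3 e_g^0, CFSE = 3(−0.4) + 0(+0.6) = -1.2Δₒ = -1.2 × 123 = -148 kJ/mol.
In a tetrahedral site the filling is e^2 t2^1: CFSE(tet) = -0.8Δₜ = -0.8 × (4/9)(123) = -44 kJ/mol.
OSPE = CFSE(oct) − CFSE(tet) = -148 − (-44) = -104 kJ/mol.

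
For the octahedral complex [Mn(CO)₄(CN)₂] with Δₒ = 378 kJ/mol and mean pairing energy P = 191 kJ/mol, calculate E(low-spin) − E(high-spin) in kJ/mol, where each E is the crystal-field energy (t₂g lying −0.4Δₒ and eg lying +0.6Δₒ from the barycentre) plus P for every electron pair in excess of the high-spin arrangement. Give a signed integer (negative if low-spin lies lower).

Ligand charges: 4×(+0) from CO and 2×(-1) from CN⁻ sum to -2; with overall charge +0, Mn is +2.
Mn²⁺: group 7, so d-count = 7 − 2 = 5.
High-spin d⁵ fills as t₂g³ eg² with CFSE 3(−0.4) + 2(+0.6) = 0.0Δₒ = 0 kJ/mol.
Low-spin t₂g⁵ eg⁰ gives -2.0Δₒ = -756 kJ/mol, but forming 2 extra pairs costs 2P = 382 kJ/mol, so E(LS) = -756 + 382 = -374 kJ/mol.
E(LS) − E(HS) = -374 − (0) = -374 kJ/mol.

-374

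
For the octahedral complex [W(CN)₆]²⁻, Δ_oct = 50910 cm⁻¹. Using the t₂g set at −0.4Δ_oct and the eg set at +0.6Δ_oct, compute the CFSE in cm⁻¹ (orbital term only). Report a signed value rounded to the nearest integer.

-40728

Each CN⁻ contributes -1; 6 × (-1) = -6. With overall charge -2, W is in the +4 oxidation state.
W⁴⁺: group 6, so d-count = 6 − 4 = 2.
For octahedral d² the high- and low-spin configurations coincide.
The d² electrons fill as t₂g² eg⁰.
The orbital stabilization is -0.8Δ_oct = -0.8 × 50910 = -40728 cm⁻¹.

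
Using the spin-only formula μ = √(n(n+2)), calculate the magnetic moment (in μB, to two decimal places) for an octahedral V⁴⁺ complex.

1.73 μB

V⁴⁺: group 5, so d-count = 5 − 4 = 1.
Configuration: t₂g¹ eg⁰ → 1 unpaired electron.
μ(spin-only) = √[1(1+2)] = √3 ≈ 1.73 μB.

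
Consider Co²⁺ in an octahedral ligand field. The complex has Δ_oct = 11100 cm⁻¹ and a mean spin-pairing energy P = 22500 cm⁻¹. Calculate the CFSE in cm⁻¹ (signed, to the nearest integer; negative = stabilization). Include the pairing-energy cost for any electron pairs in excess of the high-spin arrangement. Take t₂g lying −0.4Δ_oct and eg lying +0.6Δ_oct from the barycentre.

-8880

Co²⁺: group 9, so d-count = 9 − 2 = 7.
With Δ_oct < P the complex is high-spin.
That gives t₂g⁵ eg².
Orbital CFSE = -0.8Δ_oct = -0.8 × 11100 = -8880 cm⁻¹.
High-spin has no excess pairs, so no pairing correction applies.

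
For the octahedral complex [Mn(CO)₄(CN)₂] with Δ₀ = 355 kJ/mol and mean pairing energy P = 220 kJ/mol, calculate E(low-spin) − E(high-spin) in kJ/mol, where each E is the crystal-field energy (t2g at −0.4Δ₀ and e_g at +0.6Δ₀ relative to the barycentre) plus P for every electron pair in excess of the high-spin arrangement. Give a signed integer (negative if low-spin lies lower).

-270

Ligand charges: 4×(+0) from CO and 2×(-1) from CN⁻ sum to -2; with overall charge +0, Mn is +2.
Group 7 minus oxidation state +2 gives a d⁵ configuration for Mn²⁺.
High-spin: t2g^3 e_g^2, CFSE = 0.0Δ₀ = 0 kJ/mol.
For low-spin the configuration is t2g^5 e_g^0: orbital energy -2.0 × 355 = -710 kJ/mol, and 2 additional pairs relative to high-spin add 440 kJ/mol, giving -270 kJ/mol.
E(LS) − E(HS) = -270 − (0) = -270 kJ/mol.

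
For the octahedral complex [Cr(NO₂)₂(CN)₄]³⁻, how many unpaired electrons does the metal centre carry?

3

Ligand charges: 2×(-1) from NO₂⁻ and 4×(-1) from CN⁻ sum to -6; with overall charge -3, Cr is +3.
Cr is in group 6, so Cr³⁺ is d³ (6 − 3 = 3).
Configuration: t2g^3 e_g^0, giving 3 unpaired electrons.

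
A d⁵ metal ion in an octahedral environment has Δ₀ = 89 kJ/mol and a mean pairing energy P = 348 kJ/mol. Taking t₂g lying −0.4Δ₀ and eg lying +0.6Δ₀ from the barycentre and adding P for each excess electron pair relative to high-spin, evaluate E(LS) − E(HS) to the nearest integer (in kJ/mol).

518

In the high-spin limit (t₂g³ eg²) the orbital term is 0.0Δ₀ = 0 kJ/mol, with no excess pairing.
Low-spin t₂g⁵ eg⁰ gives -2.0Δ₀ = -178 kJ/mol, but forming 2 extra pairs costs 2P = 696 kJ/mol, so E(LS) = -178 + 696 = 518 kJ/mol.
The difference is 518 − (0) = 518 kJ/mol, so high-spin lies lower.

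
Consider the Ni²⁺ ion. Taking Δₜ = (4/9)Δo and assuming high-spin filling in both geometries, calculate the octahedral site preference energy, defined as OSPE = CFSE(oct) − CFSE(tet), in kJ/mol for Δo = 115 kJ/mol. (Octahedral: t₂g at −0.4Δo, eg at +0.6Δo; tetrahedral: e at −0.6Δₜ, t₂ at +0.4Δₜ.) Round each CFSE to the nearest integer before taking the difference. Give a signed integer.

Group 10 minus oxidation state +2 gives a d⁸ configuration for Ni²⁺.
In an octahedral site d⁸ (HS) is t2g^6 e_g^2, giving CFSE(oct) = -1.2Δo = -138 kJ/mol.
Tetrahedral e^4 t2^4 gives -0.8Δₜ = -0.8 × (4/9) × 115 = -41 kJ/mol.
OSPE = -138 − (-41) = -97 kJ/mol.

-97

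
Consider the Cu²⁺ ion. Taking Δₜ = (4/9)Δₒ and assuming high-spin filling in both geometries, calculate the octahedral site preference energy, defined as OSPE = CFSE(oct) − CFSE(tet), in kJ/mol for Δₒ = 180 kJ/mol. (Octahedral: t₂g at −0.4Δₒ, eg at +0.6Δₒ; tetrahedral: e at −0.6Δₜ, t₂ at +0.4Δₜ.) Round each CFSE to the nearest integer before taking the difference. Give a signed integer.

Cu sits in group 11; removing 2 electrons leaves Cu²⁺ with 11 − 2 = 9 d electrons.
Octahedral high-spin t2g^6 e_g^3: CFSE = -0.6 × 180 = -108 kJ/mol.
Tetrahedral: e^4 t2^5, CFSE = 4(−0.6) + 5(+0.4) = -0.4Δₜ = -0.4 × (4/9) × 180 = -32 kJ/mol.
OSPE = -108 − (-32) = -76 kJ/mol.

-76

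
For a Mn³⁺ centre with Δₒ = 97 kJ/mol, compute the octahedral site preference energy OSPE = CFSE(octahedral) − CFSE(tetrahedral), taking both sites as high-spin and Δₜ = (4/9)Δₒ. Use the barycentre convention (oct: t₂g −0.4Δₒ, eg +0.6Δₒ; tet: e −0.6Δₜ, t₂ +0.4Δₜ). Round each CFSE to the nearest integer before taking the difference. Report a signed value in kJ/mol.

Mn³⁺: group 7, so d-count = 7 − 3 = 4.
In an octahedral site d⁴ (HS) is t₂g³ eg¹, giving CFSE(oct) = -0.6Δₒ = -58 kJ/mol.
Tetrahedral e² t₂² gives -0.4Δₜ = -0.4 × (4/9) × 97 = -17 kJ/mol.
OSPE = CFSE(oct) − CFSE(tet) = -58 − (-17) = -41 kJ/mol.

-41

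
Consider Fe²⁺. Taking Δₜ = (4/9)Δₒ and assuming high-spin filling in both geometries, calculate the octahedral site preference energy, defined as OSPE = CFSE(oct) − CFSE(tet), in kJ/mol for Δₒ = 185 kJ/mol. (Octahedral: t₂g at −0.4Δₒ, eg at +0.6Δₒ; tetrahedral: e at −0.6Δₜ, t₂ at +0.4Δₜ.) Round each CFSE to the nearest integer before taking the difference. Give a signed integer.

-25

Fe sits in group 8; removing 2 electrons leaves Fe²⁺ with 8 − 2 = 6 d electrons.
Octahedral high-spin t2g^4 e_g^2: CFSE = -0.4 × 185 = -74 kJ/mol.
In a tetrahedral site the filling is e^3 t2^3: CFSE(tet) = -0.6Δₜ = -0.6 × (4/9)(185) = -49 kJ/mol.
OSPE = CFSE(oct) − CFSE(tet) = -74 − (-49) = -25 kJ/mol.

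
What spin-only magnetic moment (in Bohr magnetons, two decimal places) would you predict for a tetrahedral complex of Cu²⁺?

1.73 Bohr magnetons

Group 11 minus oxidation state +2 gives a d⁹ configuration for Cu²⁺.
Tetrahedral fields are weak (Δₜ ≈ 4/9 Δₒ), so electrons fill high-spin.
Configuration: e^4 t2^5 → 1 unpaired electron.
μ(spin-only) = √[1(1+2)] = √3 ≈ 1.73 Bohr magnetons.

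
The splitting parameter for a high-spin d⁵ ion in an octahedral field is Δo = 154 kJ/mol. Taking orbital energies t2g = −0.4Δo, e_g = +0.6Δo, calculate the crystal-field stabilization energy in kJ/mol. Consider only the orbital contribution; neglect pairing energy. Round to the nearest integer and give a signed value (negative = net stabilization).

0

Configuration: t2g^3 e_g^2.
CFSE(orbital) = 3×(-0.4Δo) + 2×(0.6Δo) = 0.0Δo; with Δo = 154 kJ/mol that is 0 kJ/mol.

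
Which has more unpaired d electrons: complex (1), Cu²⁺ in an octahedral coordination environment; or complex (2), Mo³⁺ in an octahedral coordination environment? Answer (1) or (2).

(2)

(1): Group 11 minus oxidation state +2 gives a d⁹ configuration for Cu²⁺; For octahedral d⁹ the high- and low-spin configurations coincide; t₂g⁶ eg³ → 1 unpaired.
(2): Group 6 minus oxidation state +3 gives a d³ configuration for Mo³⁺; t₂g³ eg⁰ → 3 unpaired.
So (2) has more unpaired electrons.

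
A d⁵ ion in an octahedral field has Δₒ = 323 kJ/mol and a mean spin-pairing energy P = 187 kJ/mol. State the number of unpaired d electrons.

Since Δₒ = 323 kJ/mol > P = 187 kJ/mol, the complex adopts the low-spin configuration.
That gives t2g^5 e_g^0.
Unpaired electrons: 1.

1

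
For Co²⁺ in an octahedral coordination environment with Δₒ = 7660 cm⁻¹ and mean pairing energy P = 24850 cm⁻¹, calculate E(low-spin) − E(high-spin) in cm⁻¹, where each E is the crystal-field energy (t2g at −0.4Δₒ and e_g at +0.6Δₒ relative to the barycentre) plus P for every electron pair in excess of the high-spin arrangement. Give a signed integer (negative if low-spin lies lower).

17190

Group 9 minus oxidation state +2 gives a d⁷ configuration for Co²⁺.
High-spin: t2g^5 e_g^2, CFSE = -0.8Δₒ = -6128 cm⁻¹.
Low-spin: t2g^6 e_g^1, orbital CFSE = -1.8Δₒ = -13788 cm⁻¹; plus 1 excess pair × P = +24850 cm⁻¹; total 11062 cm⁻¹.
E(LS) − E(HS) = 11062 − (-6128) = 17190 cm⁻¹.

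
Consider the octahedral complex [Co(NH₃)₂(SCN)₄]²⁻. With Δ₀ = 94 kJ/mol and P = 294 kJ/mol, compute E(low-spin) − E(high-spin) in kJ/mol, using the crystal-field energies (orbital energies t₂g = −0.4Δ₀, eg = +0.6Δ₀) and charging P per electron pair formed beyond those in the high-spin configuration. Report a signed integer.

200

Ligand charges: 2×(+0) from NH₃ and 4×(-1) from SCN⁻ sum to -4; with overall charge -2, Co is +2.
Group 9 minus oxidation state +2 gives a d⁷ configuration for Co²⁺.
In the high-spin limit (t₂g⁵ eg²) the orbital term is -0.8Δ₀ = -75 kJ/mol, with no excess pairing.
Low-spin t₂g⁶ eg¹ gives -1.8Δ₀ = -169 kJ/mol, but forming 1 extra pair costs 1P = 294 kJ/mol, so E(LS) = -169 + 294 = 125 kJ/mol.
Thus E(LS) − E(HS) = 200 kJ/mol.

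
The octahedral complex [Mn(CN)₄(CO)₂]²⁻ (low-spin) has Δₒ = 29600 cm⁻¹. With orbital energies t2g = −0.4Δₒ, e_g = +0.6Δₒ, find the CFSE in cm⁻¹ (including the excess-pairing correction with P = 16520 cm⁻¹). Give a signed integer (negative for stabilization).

-26160

Ligand charges: 4×(-1) from CN⁻ and 2×(+0) from CO sum to -4; with overall charge -2, Mn is +2.
Mn sits in group 7; removing 2 electrons leaves Mn²⁺ with 7 − 2 = 5 d electrons.
The d⁵ electrons fill as t2g^5 e_g^0.
Orbital CFSE = 5(-0.4) + 0(0.6) = -2.0Δₒ = -2.0 × 29600 = -59200 cm⁻¹.
High-spin d⁵ would be t2g^3 e_g^2 with 0 pairs; low-spin has 2, so 2 excess pairs cost +2P = +33040 cm⁻¹.
Net CFSE = -59200 + 33040 = -26160 cm⁻¹.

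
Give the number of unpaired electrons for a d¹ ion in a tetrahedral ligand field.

1

With tetrahedral geometry the complex is necessarily high-spin.
Configuration: e¹ t₂⁰, giving 1 unpaired electron.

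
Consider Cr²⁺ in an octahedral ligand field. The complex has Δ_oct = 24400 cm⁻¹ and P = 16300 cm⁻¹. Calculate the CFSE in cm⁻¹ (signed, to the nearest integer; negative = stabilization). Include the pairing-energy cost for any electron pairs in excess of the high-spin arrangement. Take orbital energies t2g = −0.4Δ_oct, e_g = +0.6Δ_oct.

Cr sits in group 6; removing 2 electrons leaves Cr²⁺ with 6 − 2 = 4 d electrons.
Here Δ_oct > P (24400 > 16300), so the low-spin state is favoured.
Filling d⁴ accordingly: t2g^4 e_g^0.
Orbital CFSE = -1.6Δ_oct = -1.6 × 24400 = -39040 cm⁻¹.
Excess pairs vs high-spin: 1 − 0 = 1; pairing cost = +16300 cm⁻¹.
Net CFSE = -39040 + 16300 = -22740 cm⁻¹.

-22740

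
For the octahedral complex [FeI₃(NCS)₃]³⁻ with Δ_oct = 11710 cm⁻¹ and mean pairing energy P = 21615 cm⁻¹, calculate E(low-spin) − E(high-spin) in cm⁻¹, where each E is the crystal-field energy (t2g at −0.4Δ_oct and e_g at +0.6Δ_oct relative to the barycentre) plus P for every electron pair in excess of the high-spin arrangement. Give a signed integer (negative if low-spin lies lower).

19810

Ligand charges: 3×(-1) from I⁻ and 3×(-1) from NCS⁻ sum to -6; with overall charge -3, Fe is +3.
Group 8 minus oxidation state +3 gives a d⁵ configuration for Fe³⁺.
High-spin d⁵ fills as t2g^3 e_g^2 with CFSE 3(−0.4) + 2(+0.6) = 0.0Δ_oct = 0 cm⁻¹.
For low-spin the configuration is t2g^5 e_g^0: orbital energy -2.0 × 11710 = -23420 cm⁻¹, and 2 additional pairs relative to high-spin add 43230 cm⁻¹, giving 19810 cm⁻¹.
E(LS) − E(HS) = 19810 − (0) = 19810 cm⁻¹.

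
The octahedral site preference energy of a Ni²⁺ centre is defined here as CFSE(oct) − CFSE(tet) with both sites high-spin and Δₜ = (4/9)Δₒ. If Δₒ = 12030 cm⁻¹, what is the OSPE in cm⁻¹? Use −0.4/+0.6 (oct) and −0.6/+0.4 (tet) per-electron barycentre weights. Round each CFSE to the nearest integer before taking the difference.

-10159

Group 10 minus oxidation state +2 gives a d⁸ configuration for Ni²⁺.
In an octahedral site d⁸ (HS) is t₂g⁶ eg², giving CFSE(oct) = -1.2Δₒ = -14436 cm⁻¹.
Tetrahedral e⁴ t₂⁴ gives -0.8Δₜ = -0.8 × (4/9) × 12030 = -4277 cm⁻¹.
Subtracting, OSPE = -14436 − (-4277) = -10159 cm⁻¹.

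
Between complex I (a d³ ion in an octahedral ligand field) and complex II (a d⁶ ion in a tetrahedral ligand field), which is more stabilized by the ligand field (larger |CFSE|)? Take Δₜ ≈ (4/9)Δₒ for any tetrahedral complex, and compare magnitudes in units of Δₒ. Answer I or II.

I

I: t₂g³ eg⁰, CFSE = -1.2Δₒ.
II: With tetrahedral geometry the complex is necessarily high-spin; e³ t₂³, CFSE = -0.6Δₜ ≈ -0.27Δₒ.
So I has the larger |CFSE|.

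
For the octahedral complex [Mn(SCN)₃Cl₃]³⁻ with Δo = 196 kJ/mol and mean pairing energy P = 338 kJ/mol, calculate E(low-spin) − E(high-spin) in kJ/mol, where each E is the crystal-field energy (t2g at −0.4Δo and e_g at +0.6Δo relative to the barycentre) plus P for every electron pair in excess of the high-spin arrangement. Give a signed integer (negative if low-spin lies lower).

142

Ligand charges: 3×(-1) from SCN⁻ and 3×(-1) from Cl⁻ sum to -6; with overall charge -3, Mn is +3.
Group 7 minus oxidation state +3 gives a d⁴ configuration for Mn³⁺.
High-spin: t2g^3 e_g^1, CFSE = -0.6Δo = -118 kJ/mol.
Low-spin: t2g^4 e_g^0, orbital CFSE = -1.6Δo = -314 kJ/mol; plus 1 excess pair × P = +338 kJ/mol; total 24 kJ/mol.
The difference is 24 − (-118) = 142 kJ/mol, so high-spin lies lower.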